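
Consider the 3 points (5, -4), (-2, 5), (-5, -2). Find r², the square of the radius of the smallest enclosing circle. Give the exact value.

24505/722

Call the three points A, B, C in the order given.
Side lengths²: AB² = 130, AC² = 104, BC² = 58.
Since AB² = 130 < 104 + 58 = 162, the triangle is acute, so the smallest enclosing circle is the circumcircle.
Circumcentre = (21/38, -9/38), r² = 24505/722.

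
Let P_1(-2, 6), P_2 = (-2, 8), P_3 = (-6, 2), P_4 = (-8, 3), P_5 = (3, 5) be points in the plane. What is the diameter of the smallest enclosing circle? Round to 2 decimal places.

The farthest pair is P_4–P_5 with squared distance 125. The circle on this segment as diameter has centre (-2.5, 4) and r² = 125/4 = 31.25.
Check P_1: distance² to centre = 4.25 ≤ 31.25, so it lies inside.
All remaining points lie in this disk, and no smaller disk contains both endpoints, so this is the minimum enclosing circle.
Diameter = 2r = 2√(31.25) ≈ 11.18.

11.18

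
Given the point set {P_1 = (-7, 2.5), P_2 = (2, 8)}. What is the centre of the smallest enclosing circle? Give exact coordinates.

(-2.5, 5.25)

The smallest circle enclosing two points has them as diameter endpoints.
Centre = midpoint = (-2.5, 5.25); r² = |P_1P_2|²/4 = 111.25/4 = 27.8125.
Centre = (-2.5, 5.25).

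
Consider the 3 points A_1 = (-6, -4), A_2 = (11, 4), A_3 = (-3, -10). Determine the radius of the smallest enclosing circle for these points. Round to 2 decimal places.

9.90

Side lengths²: A_1A_2² = 353, A_1A_3² = 45, A_2A_3² = 392.
Since A_2A_3² = 392 < 353 + 45 = 398, the triangle is acute, so the smallest enclosing circle is the circumcircle.
Circumcentre = (23/6, -17/6), r² = 1765/18.
r = √(1765/18) ≈ 9.90.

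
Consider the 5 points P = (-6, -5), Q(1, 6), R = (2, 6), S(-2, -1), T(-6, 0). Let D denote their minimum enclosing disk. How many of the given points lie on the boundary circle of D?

2

The minimum enclosing circle of a finite set is fixed by two of the points (as a diameter) or three (as a circumcircle).
The farthest pair is P–R with squared distance 185. The circle on this segment as diameter has centre (-2, 0.5) and r² = 185/4 = 46.25.
Check Q: distance² to centre = 39.25 ≤ 46.25, so it lies inside.
All remaining points lie in this disk, and no smaller disk contains both endpoints, so this is the minimum enclosing circle.
The points at distance exactly r from the centre are P, R — 2 points.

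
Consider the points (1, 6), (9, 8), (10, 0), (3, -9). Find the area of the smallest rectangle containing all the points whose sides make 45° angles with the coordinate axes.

195.5

In coordinates u = x + y, v = x − y the rectangle is axis-aligned; the map (x,y)→(u,v) scales areas by 2.
u-values: 7, 17, 10, -6; range = 17 − (-6) = 23.
v-values: -5, 1, 10, 12; range = 12 − (-5) = 17.
Area = (23 × 17) / 2 = 195.5.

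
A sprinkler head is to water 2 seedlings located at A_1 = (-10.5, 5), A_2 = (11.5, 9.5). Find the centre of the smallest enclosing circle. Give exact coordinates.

The smallest circle enclosing two points has them as diameter endpoints.
Centre = midpoint = (0.5, 7.25); r² = |A_1A_2|²/4 = 504.25/4 = 126.0625.
Centre = (0.5, 7.25).

(0.5, 7.25)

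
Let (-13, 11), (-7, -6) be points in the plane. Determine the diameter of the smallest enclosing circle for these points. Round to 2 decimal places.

The smallest circle enclosing two points has them as diameter endpoints.
Centre = midpoint = (-10, 2.5); r² = |(-13, 11)−(-7, -6)|²/4 = 325/4 = 81.25.
Diameter = 2r = 2√(81.25) ≈ 18.03.

18.03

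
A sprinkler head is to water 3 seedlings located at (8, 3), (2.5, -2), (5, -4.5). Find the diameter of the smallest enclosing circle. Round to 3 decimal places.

Call the three points A, B, C in the order given.
Side lengths²: AB² = 55.25, AC² = 65.25, BC² = 12.5.
Since AC² = 65.25 < 55.25 + 12.5 = 67.75, the triangle is acute, so the smallest enclosing circle is the circumcircle.
Circumcentre = (177/28, -19/28), r² = 6409/392.
Diameter = 2r = 2√(6409/392) ≈ 8.087.

8.087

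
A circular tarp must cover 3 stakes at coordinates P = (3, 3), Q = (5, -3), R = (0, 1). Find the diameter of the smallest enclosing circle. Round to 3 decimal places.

6.637

Side lengths²: PQ² = 40, PR² = 13, QR² = 41.
Since QR² = 41 < 40 + 13 = 53, the triangle is acute, so the smallest enclosing circle is the circumcircle.
Circumcentre = (67/22, -7/22), r² = 2665/242.
Diameter = 2r = 2√(2665/242) ≈ 6.637.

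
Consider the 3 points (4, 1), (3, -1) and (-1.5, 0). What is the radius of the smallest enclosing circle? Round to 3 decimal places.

Call the three points A, B, C in the order given.
Side lengths²: AB² = 5, AC² = 31.25, BC² = 21.25.
Since AC² = 31.25 ≥ 21.25 + 5 = 26.25, the angle opposite AC is not acute, so the smallest enclosing circle has AC as diameter.
Centre = midpoint of AC = (1.25, 0.5), r² = 31.25/4 = 7.8125.
r = √(7.8125) ≈ 2.795.

2.795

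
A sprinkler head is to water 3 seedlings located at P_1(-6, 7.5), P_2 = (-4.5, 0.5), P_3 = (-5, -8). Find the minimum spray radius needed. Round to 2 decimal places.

Side lengths²: P_1P_2² = 51.25, P_1P_3² = 241.25, P_2P_3² = 72.5.
Since P_1P_3² = 241.25 ≥ 72.5 + 51.25 = 123.75, the angle opposite P_1P_3 is not acute, so the smallest enclosing circle has P_1P_3 as diameter.
Centre = midpoint of P_1P_3 = (-5.5, -0.25), r² = 241.25/4 = 60.3125.
r = √(60.3125) ≈ 7.77.

7.77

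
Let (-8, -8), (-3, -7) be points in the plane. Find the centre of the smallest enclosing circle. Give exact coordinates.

The smallest circle enclosing two points has them as diameter endpoints.
Centre = midpoint = (-5.5, -7.5); r² = |(-8, -8)−(-3, -7)|²/4 = 26/4 = 6.5.
Centre = (-5.5, -7.5).

(-5.5, -7.5)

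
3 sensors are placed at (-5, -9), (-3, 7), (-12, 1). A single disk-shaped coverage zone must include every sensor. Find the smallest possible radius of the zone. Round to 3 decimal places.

Call the three points A, B, C in the order given.
Side lengths²: AB² = 260, AC² = 149, BC² = 117.
Since AB² = 260 < 149 + 117 = 266, the triangle is acute, so the smallest enclosing circle is the circumcircle.
Circumcentre = (-46/11, -43/44), r² = 125905/1936.
r = √(125905/1936) ≈ 8.064.

8.064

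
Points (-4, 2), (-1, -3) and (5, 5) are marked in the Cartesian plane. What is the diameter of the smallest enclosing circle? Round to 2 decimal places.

10.24

Call the three points A, B, C in the order given.
Side lengths²: AB² = 34, AC² = 90, BC² = 100.
Since BC² = 100 < 90 + 34 = 124, the triangle is acute, so the smallest enclosing circle is the circumcircle.
Circumcentre = (10/9, 5/3), r² = 2125/81.
Diameter = 2r = 2√(2125/81) ≈ 10.24.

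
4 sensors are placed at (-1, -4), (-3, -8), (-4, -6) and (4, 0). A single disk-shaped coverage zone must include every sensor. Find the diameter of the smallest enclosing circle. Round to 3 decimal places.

10.630

The farthest pair is (-3, -8)–(4, 0) with squared distance 113. The circle on this segment as diameter has centre (0.5, -4) and r² = 113/4 = 28.25.
Check (-1, -4): distance² to centre = 2.25 ≤ 28.25, so it lies inside.
All remaining points lie in this disk, and no smaller disk contains both endpoints, so this is the minimum enclosing circle.
Diameter = 2r = 2√(28.25) ≈ 10.630.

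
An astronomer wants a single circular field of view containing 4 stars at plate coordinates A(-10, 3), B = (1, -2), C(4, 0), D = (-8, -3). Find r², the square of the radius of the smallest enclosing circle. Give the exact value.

By Welzl's lemma the MEC is supported by two points (diametrically opposite) or three points (on a circumcircle).
The farthest pair is A–C with squared distance 205. The circle on this segment as diameter has centre (-3, 1.5) and r² = 205/4 = 51.25.
Check B: distance² to centre = 28.25 ≤ 51.25, so it lies inside.
All remaining points lie in this disk, and no smaller disk contains both endpoints, so this is the minimum enclosing circle.

51.25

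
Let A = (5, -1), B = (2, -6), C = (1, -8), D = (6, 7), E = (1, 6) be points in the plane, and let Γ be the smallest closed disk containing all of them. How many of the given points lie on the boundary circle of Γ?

A smallest enclosing disk is always determined by at most three of the input points on its boundary.
The farthest pair is C–D with squared distance 250. The circle on this segment as diameter has centre (3.5, -0.5) and r² = 250/4 = 62.5.
Check A: distance² to centre = 2.5 ≤ 62.5, so it lies inside.
All remaining points lie in this disk, and no smaller disk contains both endpoints, so this is the minimum enclosing circle.
The points at distance exactly r from the centre are C, D — 2 points.

2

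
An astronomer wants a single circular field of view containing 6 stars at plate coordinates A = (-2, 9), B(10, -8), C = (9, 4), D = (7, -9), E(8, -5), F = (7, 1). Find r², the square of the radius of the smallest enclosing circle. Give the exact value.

A smallest enclosing disk is always determined by at most three of the input points on its boundary.
The farthest pair is A–B with squared distance 433. The circle on this segment as diameter has centre (4, 0.5) and r² = 433/4 = 108.25.
Check C: distance² to centre = 37.25 ≤ 108.25, so it lies inside.
All remaining points lie in this disk, and no smaller disk contains both endpoints, so this is the minimum enclosing circle.

108.25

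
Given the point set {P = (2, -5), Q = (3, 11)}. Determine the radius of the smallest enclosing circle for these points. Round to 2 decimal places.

The smallest circle enclosing two points has them as diameter endpoints.
Centre = midpoint = (2.5, 3); r² = |PQ|²/4 = 257/4 = 64.25.
r = √(64.25) ≈ 8.02.

8.02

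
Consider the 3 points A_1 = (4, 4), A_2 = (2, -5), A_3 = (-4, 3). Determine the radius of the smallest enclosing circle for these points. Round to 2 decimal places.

5.31

Side lengths²: A_1A_2² = 85, A_1A_3² = 65, A_2A_3² = 100.
Since A_2A_3² = 100 < 85 + 65 = 150, the triangle is acute, so the smallest enclosing circle is the circumcircle.
Circumcentre = (3/7, 1/14), r² = 5525/196.
r = √(5525/196) ≈ 5.31.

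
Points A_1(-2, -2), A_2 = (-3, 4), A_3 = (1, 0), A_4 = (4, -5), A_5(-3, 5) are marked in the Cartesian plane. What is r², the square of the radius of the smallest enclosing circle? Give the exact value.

The farthest pair is A_4–A_5 with squared distance 149. The circle on this segment as diameter has centre (0.5, 0) and r² = 149/4 = 37.25.
Check A_1: distance² to centre = 10.25 ≤ 37.25, so it lies inside.
All remaining points lie in this disk, and no smaller disk contains both endpoints, so this is the minimum enclosing circle.

37.25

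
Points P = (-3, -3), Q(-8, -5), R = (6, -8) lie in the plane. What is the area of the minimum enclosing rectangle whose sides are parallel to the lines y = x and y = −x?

93.5

In coordinates u = x + y, v = x − y the rectangle is axis-aligned; the map (x,y)→(u,v) scales areas by 2.
u-values: -6, -13, -2; range = -2 − (-13) = 11.
v-values: 0, -3, 14; range = 14 − (-3) = 17.
Area = (11 × 17) / 2 = 93.5.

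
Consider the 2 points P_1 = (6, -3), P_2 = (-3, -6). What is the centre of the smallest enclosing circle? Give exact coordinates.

(1.5, -4.5)

The smallest circle enclosing two points has them as diameter endpoints.
Centre = midpoint = (1.5, -4.5); r² = |P_1P_2|²/4 = 90/4 = 22.5.
Centre = (1.5, -4.5).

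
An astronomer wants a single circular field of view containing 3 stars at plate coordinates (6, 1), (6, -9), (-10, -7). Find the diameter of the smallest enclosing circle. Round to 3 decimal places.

18.028

Call the three points A, B, C in the order given.
Side lengths²: AB² = 100, AC² = 320, BC² = 260.
Since AC² = 320 < 260 + 100 = 360, the triangle is acute, so the smallest enclosing circle is the circumcircle.
Circumcentre = (-1.5, -4), r² = 81.25.
Diameter = 2r = 2√(81.25) ≈ 18.028.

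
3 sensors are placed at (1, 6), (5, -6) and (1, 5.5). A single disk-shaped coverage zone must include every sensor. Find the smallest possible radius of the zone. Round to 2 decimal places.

Call the three points A, B, C in the order given.
Side lengths²: AB² = 160, AC² = 0.25, BC² = 148.25.
Since AB² = 160 ≥ 148.25 + 0.25 = 148.5, the angle opposite AB is not acute, so the smallest enclosing circle has AB as diameter.
Centre = midpoint of AB = (3, 0), r² = 160/4 = 40.
r = √40 ≈ 6.32.

6.32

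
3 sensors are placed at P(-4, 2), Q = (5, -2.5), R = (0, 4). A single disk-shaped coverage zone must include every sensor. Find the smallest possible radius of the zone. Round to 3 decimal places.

5.031

Side lengths²: PQ² = 101.25, PR² = 20, QR² = 67.25.
Since PQ² = 101.25 ≥ 67.25 + 20 = 87.25, the angle opposite PQ is not acute, so the smallest enclosing circle has PQ as diameter.
Centre = midpoint of PQ = (0.5, -0.25), r² = 101.25/4 = 25.3125.
r = √(25.3125) ≈ 5.031.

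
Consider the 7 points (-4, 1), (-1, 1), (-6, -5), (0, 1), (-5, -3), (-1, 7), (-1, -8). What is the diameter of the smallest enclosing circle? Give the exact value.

The minimum enclosing circle of a finite set is fixed by two of the points (as a diameter) or three (as a circumcircle).
The farthest pair is (-1, 7)–(-1, -8) with squared distance 225. The circle on this segment as diameter has centre (-1, -0.5) and r² = 225/4 = 56.25.
Check (-4, 1): distance² to centre = 11.25 ≤ 56.25, so it lies inside.
All remaining points lie in this disk, and no smaller disk contains both endpoints, so this is the minimum enclosing circle.
Diameter = 2r = 2√(56.25) = 15.

15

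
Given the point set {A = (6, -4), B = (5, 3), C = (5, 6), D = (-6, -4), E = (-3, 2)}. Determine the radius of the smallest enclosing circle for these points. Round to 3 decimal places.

The minimum enclosing circle of a finite set is fixed by two of the points (as a diameter) or three (as a circumcircle).
The minimum enclosing circle is determined by three boundary points: A, C, D.
Their circumcentre is (0, 0.45) with r² = 55.8025.
The farthest remaining point B is at distance² 31.5025 ≤ 55.8025.
r = √(55.8025) ≈ 7.470.

7.470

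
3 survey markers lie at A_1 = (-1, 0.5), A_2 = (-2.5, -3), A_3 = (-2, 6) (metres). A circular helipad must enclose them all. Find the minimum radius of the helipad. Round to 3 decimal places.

4.507

Side lengths²: A_1A_2² = 14.5, A_1A_3² = 31.25, A_2A_3² = 81.25.
Since A_2A_3² = 81.25 ≥ 31.25 + 14.5 = 45.75, the angle opposite A_2A_3 is not acute, so the smallest enclosing circle has A_2A_3 as diameter.
Centre = midpoint of A_2A_3 = (-2.25, 1.5), r² = 81.25/4 = 20.3125.
r = √(20.3125) ≈ 4.507.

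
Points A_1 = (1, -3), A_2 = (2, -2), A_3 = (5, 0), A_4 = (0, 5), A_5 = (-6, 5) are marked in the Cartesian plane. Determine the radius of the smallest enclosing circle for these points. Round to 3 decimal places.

6.042

The farthest pair is A_3–A_5 with squared distance 146. The circle on this segment as diameter has centre (-0.5, 2.5) and r² = 146/4 = 36.5.
Check A_1: distance² to centre = 32.5 ≤ 36.5, so it lies inside.
All remaining points lie in this disk, and no smaller disk contains both endpoints, so this is the minimum enclosing circle.
r = √(36.5) ≈ 6.042.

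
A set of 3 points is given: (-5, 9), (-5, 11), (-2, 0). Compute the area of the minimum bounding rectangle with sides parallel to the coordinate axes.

33

x ranges over [-5, -2], width 3.
y ranges over [0, 11], height 11.
Area = 3 × 11 = 33.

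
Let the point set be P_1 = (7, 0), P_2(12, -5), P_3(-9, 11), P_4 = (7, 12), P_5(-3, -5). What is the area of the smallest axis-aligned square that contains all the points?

441

The bounding box has width 21 and height 17.
An axis-aligned square enclosing the set must have side ≥ max(width, height).
So the minimum side is max(21, 17) = 21.
Area = 21² = 441.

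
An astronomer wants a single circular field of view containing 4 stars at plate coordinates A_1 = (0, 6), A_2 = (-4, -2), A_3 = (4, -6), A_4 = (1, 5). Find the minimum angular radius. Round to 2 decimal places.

The minimum enclosing circle of a finite set is fixed by two of the points (as a diameter) or three (as a circumcircle).
The farthest pair is A_1–A_3 with squared distance 160. The circle on this segment as diameter has centre (2, 0) and r² = 160/4 = 40.
Check A_2: distance² to centre = 40 ≤ 40, so it lies inside.
All remaining points lie in this disk, and no smaller disk contains both endpoints, so this is the minimum enclosing circle.
r = √40 ≈ 6.32.

6.32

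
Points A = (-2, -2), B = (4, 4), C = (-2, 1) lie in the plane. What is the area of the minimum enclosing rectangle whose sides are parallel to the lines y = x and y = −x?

In coordinates u = x + y, v = x − y the rectangle is axis-aligned; the map (x,y)→(u,v) scales areas by 2.
u-values: -4, 8, -1; range = 8 − (-4) = 12.
v-values: 0, 0, -3; range = 0 − (-3) = 3.
Area = (12 × 3) / 2 = 18.

18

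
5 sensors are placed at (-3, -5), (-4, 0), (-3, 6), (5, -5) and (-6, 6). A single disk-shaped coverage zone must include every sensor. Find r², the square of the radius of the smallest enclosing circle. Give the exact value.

The farthest pair is (5, -5)–(-6, 6) with squared distance 242. The circle on this segment as diameter has centre (-0.5, 0.5) and r² = 242/4 = 60.5.
Check (-3, -5): distance² to centre = 36.5 ≤ 60.5, so it lies inside.
All remaining points lie in this disk, and no smaller disk contains both endpoints, so this is the minimum enclosing circle.

60.5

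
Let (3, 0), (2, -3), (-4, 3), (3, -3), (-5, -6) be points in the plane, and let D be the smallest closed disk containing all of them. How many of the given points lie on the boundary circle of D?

The minimum enclosing circle of a finite set is fixed by two of the points (as a diameter) or three (as a circumcircle).
The minimum enclosing circle is determined by three boundary points: (3, 0), (-4, 3), (-5, -6).
Their circumcentre is (-21/11, -59/33) with r² = 29725/1089.
The farthest remaining point (3, -3) is at distance² 27844/1089 ≤ 29725/1089.
The points at distance exactly r from the centre are (3, 0), (-4, 3), (-5, -6) — 3 points.

3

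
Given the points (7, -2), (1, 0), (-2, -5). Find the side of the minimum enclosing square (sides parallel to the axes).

The bounding box has width 9 and height 5.
An axis-aligned square enclosing the set must have side ≥ max(width, height).
So the minimum side is max(9, 5) = 9.

9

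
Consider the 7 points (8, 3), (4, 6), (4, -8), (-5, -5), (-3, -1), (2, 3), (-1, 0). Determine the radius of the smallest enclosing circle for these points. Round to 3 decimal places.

The farthest pair is (8, 3)–(-5, -5) with squared distance 233. The circle on this segment as diameter has centre (1.5, -1) and r² = 233/4 = 58.25.
Check (4, 6): distance² to centre = 55.25 ≤ 58.25, so it lies inside.
All remaining points lie in this disk, and no smaller disk contains both endpoints, so this is the minimum enclosing circle.
r = √(58.25) ≈ 7.632.

7.632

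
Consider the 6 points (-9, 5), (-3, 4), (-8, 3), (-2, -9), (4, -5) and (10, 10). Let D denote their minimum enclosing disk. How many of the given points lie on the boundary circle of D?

The minimum enclosing circle of a finite set is fixed by two of the points (as a diameter) or three (as a circumcircle).
The minimum enclosing circle is determined by three boundary points: (-9, 5), (-2, -9), (10, 10).
Their circumcentre is (173/86, 151/86) with r² = 487325/3698.
The farthest remaining point (-8, 3) is at distance² 376385/3698 ≤ 487325/3698.
The points at distance exactly r from the centre are (-9, 5), (-2, -9), (10, 10) — 3 points.

3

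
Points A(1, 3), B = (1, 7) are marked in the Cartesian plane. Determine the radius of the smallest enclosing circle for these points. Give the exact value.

The smallest circle enclosing two points has them as diameter endpoints.
Centre = midpoint = (1, 5); r² = |AB|²/4 = 16/4 = 4.
r = √4 = 2.

2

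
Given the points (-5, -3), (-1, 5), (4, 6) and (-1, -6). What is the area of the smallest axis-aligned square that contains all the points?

The bounding box has width 9 and height 12.
An axis-aligned square enclosing the set must have side ≥ max(width, height).
So the minimum side is max(9, 12) = 12.
Area = 12² = 144.

144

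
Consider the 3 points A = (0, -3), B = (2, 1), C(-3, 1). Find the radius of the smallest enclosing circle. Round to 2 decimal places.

2.80

Side lengths²: AB² = 20, AC² = 25, BC² = 25.
Since BC² = 25 < 25 + 20 = 45, the triangle is acute, so the smallest enclosing circle is the circumcircle.
Circumcentre = (-0.5, -0.25), r² = 7.8125.
r = √(7.8125) ≈ 2.80.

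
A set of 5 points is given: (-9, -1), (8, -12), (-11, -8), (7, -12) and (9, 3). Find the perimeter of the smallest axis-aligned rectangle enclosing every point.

70

Width = max x − min x = 9 − (-11) = 20.
Height = max y − min y = 3 − (-12) = 15.
Perimeter = 2(20 + 15) = 70.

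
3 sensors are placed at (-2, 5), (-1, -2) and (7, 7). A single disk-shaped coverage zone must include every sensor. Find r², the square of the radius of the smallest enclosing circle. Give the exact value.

36.25

Call the three points A, B, C in the order given.
Side lengths²: AB² = 50, AC² = 85, BC² = 145.
Since BC² = 145 ≥ 85 + 50 = 135, the angle opposite BC is not acute, so the smallest enclosing circle has BC as diameter.
Centre = midpoint of BC = (3, 2.5), r² = 145/4 = 36.25.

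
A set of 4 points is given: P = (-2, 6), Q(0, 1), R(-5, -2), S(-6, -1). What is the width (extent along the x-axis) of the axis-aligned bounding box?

max x = 0, min x = -6, so width = 6.

6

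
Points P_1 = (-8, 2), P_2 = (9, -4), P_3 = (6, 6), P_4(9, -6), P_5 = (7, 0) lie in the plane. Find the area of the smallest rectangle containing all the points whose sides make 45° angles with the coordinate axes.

In coordinates u = x + y, v = x − y the rectangle is axis-aligned; the map (x,y)→(u,v) scales areas by 2.
u-values: -6, 5, 12, 3, 7; range = 12 − (-6) = 18.
v-values: -10, 13, 0, 15, 7; range = 15 − (-10) = 25.
Area = (18 × 25) / 2 = 225.

225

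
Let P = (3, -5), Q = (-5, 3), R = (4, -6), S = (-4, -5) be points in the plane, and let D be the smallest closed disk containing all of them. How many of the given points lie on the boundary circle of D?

The farthest pair is Q–R with squared distance 162. The circle on this segment as diameter has centre (-0.5, -1.5) and r² = 162/4 = 40.5.
Check P: distance² to centre = 24.5 ≤ 40.5, so it lies inside.
All remaining points lie in this disk, and no smaller disk contains both endpoints, so this is the minimum enclosing circle.
The points at distance exactly r from the centre are Q, R — 2 points.

2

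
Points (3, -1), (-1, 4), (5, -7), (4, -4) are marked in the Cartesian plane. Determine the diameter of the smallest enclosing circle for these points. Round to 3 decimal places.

The farthest pair is (-1, 4)–(5, -7) with squared distance 157. The circle on this segment as diameter has centre (2, -1.5) and r² = 157/4 = 39.25.
Check (3, -1): distance² to centre = 1.25 ≤ 39.25, so it lies inside.
All remaining points lie in this disk, and no smaller disk contains both endpoints, so this is the minimum enclosing circle.
Diameter = 2r = 2√(39.25) ≈ 12.530.

12.530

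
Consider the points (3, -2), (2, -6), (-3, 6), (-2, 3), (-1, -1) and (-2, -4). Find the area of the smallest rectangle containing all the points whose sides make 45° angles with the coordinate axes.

76.5

In coordinates u = x + y, v = x − y the rectangle is axis-aligned; the map (x,y)→(u,v) scales areas by 2.
u-values: 1, -4, 3, 1, -2, -6; range = 3 − (-6) = 9.
v-values: 5, 8, -9, -5, 0, 2; range = 8 − (-9) = 17.
Area = (9 × 17) / 2 = 76.5.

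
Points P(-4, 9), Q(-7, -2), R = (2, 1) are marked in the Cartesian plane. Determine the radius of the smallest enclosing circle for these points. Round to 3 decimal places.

6.009

Side lengths²: PQ² = 130, PR² = 100, QR² = 90.
Since PQ² = 130 < 100 + 90 = 190, the triangle is acute, so the smallest enclosing circle is the circumcircle.
Circumcentre = (-11/3, 3), r² = 325/9.
r = √(325/9) ≈ 6.009.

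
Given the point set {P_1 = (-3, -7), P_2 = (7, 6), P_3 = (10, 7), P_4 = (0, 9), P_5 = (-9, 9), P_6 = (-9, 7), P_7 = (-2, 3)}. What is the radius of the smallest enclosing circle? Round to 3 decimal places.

The minimum enclosing circle is determined by three boundary points: P_1, P_3, P_5.
Their circumcentre is (0, 3.25) with r² = 114.0625.
The farthest remaining point P_6 is at distance² 95.0625 ≤ 114.0625.
r = √(114.0625) ≈ 10.680.

10.680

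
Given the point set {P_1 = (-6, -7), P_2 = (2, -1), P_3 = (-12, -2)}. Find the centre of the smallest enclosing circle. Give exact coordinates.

Side lengths²: P_1P_2² = 100, P_1P_3² = 61, P_2P_3² = 197.
Since P_2P_3² = 197 ≥ 100 + 61 = 161, the angle opposite P_2P_3 is not acute, so the smallest enclosing circle has P_2P_3 as diameter.
Centre = midpoint of P_2P_3 = (-5, -1.5), r² = 197/4 = 49.25.
Centre = (-5, -1.5).

(-5, -1.5)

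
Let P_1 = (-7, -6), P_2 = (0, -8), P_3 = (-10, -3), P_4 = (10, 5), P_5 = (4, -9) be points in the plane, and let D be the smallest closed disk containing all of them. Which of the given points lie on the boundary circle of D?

P_3, P_4, P_5

By Welzl's lemma the MEC is supported by two points (diametrically opposite) or three points (on a circumcircle).
The farthest pair is P_3–P_4 with squared distance 464. The circle on this segment as diameter has centre (0, 1) and r² = 464/4 = 116.
Check P_1: distance² to centre = 98 ≤ 116, so it lies inside.
All remaining points lie in this disk, and no smaller disk contains both endpoints, so this is the minimum enclosing circle.
The points at distance exactly r from the centre are P_3, P_4, P_5 — 3 points.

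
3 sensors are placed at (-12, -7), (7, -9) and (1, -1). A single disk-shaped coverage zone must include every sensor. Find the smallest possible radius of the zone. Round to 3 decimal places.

9.552

Call the three points A, B, C in the order given.
Side lengths²: AB² = 365, AC² = 205, BC² = 100.
Since AB² = 365 ≥ 205 + 100 = 305, the angle opposite AB is not acute, so the smallest enclosing circle has AB as diameter.
Centre = midpoint of AB = (-2.5, -8), r² = 365/4 = 91.25.
r = √(91.25) ≈ 9.552.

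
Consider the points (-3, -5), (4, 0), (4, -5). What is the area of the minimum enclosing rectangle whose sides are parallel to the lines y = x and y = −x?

In coordinates u = x + y, v = x − y the rectangle is axis-aligned; the map (x,y)→(u,v) scales areas by 2.
u-values: -8, 4, -1; range = 4 − (-8) = 12.
v-values: 2, 4, 9; range = 9 − 2 = 7.
Area = (12 × 7) / 2 = 42.

42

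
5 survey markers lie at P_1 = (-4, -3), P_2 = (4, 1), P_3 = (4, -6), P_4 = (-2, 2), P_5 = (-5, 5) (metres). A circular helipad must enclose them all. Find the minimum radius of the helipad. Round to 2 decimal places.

7.11

The minimum enclosing circle of a finite set is fixed by two of the points (as a diameter) or three (as a circumcircle).
The farthest pair is P_3–P_5 with squared distance 202. The circle on this segment as diameter has centre (-0.5, -0.5) and r² = 202/4 = 50.5.
Check P_1: distance² to centre = 18.5 ≤ 50.5, so it lies inside.
All remaining points lie in this disk, and no smaller disk contains both endpoints, so this is the minimum enclosing circle.
r = √(50.5) ≈ 7.11.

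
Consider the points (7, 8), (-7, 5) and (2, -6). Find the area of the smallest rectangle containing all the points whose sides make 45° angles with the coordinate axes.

In coordinates u = x + y, v = x − y the rectangle is axis-aligned; the map (x,y)→(u,v) scales areas by 2.
u-values: 15, -2, -4; range = 15 − (-4) = 19.
v-values: -1, -12, 8; range = 8 − (-12) = 20.
Area = (19 × 20) / 2 = 190.

190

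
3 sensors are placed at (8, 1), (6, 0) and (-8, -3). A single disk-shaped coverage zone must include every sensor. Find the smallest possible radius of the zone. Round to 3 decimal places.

Call the three points A, B, C in the order given.
Side lengths²: AB² = 5, AC² = 272, BC² = 205.
Since AC² = 272 ≥ 205 + 5 = 210, the angle opposite AC is not acute, so the smallest enclosing circle has AC as diameter.
Centre = midpoint of AC = (0, -1), r² = 272/4 = 68.
r = √68 ≈ 8.246.

8.246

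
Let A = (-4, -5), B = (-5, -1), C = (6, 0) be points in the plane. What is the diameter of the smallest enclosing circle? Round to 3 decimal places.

11.315

Side lengths²: AB² = 17, AC² = 125, BC² = 122.
Since AC² = 125 < 122 + 17 = 139, the triangle is acute, so the smallest enclosing circle is the circumcircle.
Circumcentre = (11/18, -31/18), r² = 5185/162.
Diameter = 2r = 2√(5185/162) ≈ 11.315.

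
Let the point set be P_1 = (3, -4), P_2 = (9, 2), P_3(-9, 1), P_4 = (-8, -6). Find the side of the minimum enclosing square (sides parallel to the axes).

The bounding box has width 18 and height 8.
An axis-aligned square enclosing the set must have side ≥ max(width, height).
So the minimum side is max(18, 8) = 18.

18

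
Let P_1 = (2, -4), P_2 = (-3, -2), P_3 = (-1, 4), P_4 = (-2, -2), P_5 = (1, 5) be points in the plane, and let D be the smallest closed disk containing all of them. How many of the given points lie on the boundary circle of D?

3

A smallest enclosing disk is always determined by at most three of the input points on its boundary.
The minimum enclosing circle is determined by three boundary points: P_1, P_2, P_5.
Their circumcentre is (75/86, 37/86) with r² = 77285/3698.
The farthest remaining point P_3 is at distance² 60085/3698 ≤ 77285/3698.
The points at distance exactly r from the centre are P_1, P_2, P_5 — 3 points.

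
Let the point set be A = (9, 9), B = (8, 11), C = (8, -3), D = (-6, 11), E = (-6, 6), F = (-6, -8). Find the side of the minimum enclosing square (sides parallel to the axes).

The bounding box has width 15 and height 19.
An axis-aligned square enclosing the set must have side ≥ max(width, height).
So the minimum side is max(15, 19) = 19.

19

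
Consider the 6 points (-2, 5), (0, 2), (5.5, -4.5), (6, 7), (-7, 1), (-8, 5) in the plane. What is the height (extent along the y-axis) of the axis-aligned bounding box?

11.5

max y = 7, min y = -4.5, so height = 11.5.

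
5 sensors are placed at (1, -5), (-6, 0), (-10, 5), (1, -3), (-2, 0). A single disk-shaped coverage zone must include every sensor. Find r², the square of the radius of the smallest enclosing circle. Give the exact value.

55.25

The farthest pair is (1, -5)–(-10, 5) with squared distance 221. The circle on this segment as diameter has centre (-4.5, 0) and r² = 221/4 = 55.25.
Check (-6, 0): distance² to centre = 2.25 ≤ 55.25, so it lies inside.
All remaining points lie in this disk, and no smaller disk contains both endpoints, so this is the minimum enclosing circle.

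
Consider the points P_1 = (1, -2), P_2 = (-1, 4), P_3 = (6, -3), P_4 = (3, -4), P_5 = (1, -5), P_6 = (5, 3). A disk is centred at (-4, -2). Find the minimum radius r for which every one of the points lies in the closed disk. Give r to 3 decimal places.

The required radius is the distance from (-4, -2) to the farthest point.
Squared distances: 25, 45, 101, 53, 34, 106.
Maximum is 106, attained at P_6.
r = √106 ≈ 10.296.

10.296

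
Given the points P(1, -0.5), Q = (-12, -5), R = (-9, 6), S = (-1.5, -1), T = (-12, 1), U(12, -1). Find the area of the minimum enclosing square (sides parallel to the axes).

576

The bounding box has width 24 and height 11.
An axis-aligned square enclosing the set must have side ≥ max(width, height).
So the minimum side is max(24, 11) = 24.
Area = 24² = 576.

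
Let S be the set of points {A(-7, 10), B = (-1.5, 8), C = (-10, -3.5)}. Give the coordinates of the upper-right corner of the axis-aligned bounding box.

x-range [-10, -1.5], y-range [-3.5, 10].
The upper-right corner is (-1.5, 10).

(-1.5, 10)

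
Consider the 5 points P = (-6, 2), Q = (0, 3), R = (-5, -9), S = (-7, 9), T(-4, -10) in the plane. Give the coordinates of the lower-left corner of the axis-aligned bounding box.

x-range [-7, 0], y-range [-10, 9].
The lower-left corner is (-7, -10).

(-7, -10)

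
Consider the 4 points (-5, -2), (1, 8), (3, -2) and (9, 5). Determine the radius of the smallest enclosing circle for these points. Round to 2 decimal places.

By Welzl's lemma the MEC is supported by two points (diametrically opposite) or three points (on a circumcircle).
The farthest pair is (-5, -2)–(9, 5) with squared distance 245. The circle on this segment as diameter has centre (2, 1.5) and r² = 245/4 = 61.25.
Check (1, 8): distance² to centre = 43.25 ≤ 61.25, so it lies inside.
All remaining points lie in this disk, and no smaller disk contains both endpoints, so this is the minimum enclosing circle.
r = √(61.25) ≈ 7.83.

7.83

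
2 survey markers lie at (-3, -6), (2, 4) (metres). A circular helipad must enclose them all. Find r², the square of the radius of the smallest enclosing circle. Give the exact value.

The smallest circle enclosing two points has them as diameter endpoints.
Centre = midpoint = (-0.5, -1); r² = |(-3, -6)−(2, 4)|²/4 = 125/4 = 31.25.

31.25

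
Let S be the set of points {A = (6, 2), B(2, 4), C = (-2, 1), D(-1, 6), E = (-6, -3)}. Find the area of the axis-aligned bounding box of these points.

x ranges over [-6, 6], width 12.
y ranges over [-3, 6], height 9.
Area = 12 × 9 = 108.

108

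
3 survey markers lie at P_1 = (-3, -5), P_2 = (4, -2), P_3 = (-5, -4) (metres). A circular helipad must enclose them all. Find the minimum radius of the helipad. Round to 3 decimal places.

Side lengths²: P_1P_2² = 58, P_1P_3² = 5, P_2P_3² = 85.
Since P_2P_3² = 85 ≥ 58 + 5 = 63, the angle opposite P_2P_3 is not acute, so the smallest enclosing circle has P_2P_3 as diameter.
Centre = midpoint of P_2P_3 = (-0.5, -3), r² = 85/4 = 21.25.
r = √(21.25) ≈ 4.610.

4.610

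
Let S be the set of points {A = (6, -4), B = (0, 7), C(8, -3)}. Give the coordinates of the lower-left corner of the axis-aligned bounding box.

x-range [0, 8], y-range [-4, 7].
The lower-left corner is (0, -4).

(0, -4)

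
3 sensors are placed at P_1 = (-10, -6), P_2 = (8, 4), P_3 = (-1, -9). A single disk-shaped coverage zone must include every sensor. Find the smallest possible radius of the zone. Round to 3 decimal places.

Side lengths²: P_1P_2² = 424, P_1P_3² = 90, P_2P_3² = 250.
Since P_1P_2² = 424 ≥ 250 + 90 = 340, the angle opposite P_1P_2 is not acute, so the smallest enclosing circle has P_1P_2 as diameter.
Centre = midpoint of P_1P_2 = (-1, -1), r² = 424/4 = 106.
r = √106 ≈ 10.296.

10.296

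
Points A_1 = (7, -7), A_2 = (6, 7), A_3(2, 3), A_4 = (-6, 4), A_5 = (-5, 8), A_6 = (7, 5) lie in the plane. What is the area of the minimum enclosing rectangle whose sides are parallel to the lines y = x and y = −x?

In coordinates u = x + y, v = x − y the rectangle is axis-aligned; the map (x,y)→(u,v) scales areas by 2.
u-values: 0, 13, 5, -2, 3, 12; range = 13 − (-2) = 15.
v-values: 14, -1, -1, -10, -13, 2; range = 14 − (-13) = 27.
Area = (15 × 27) / 2 = 202.5.

202.5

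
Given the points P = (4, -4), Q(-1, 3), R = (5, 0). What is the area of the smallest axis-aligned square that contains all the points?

The bounding box has width 6 and height 7.
An axis-aligned square enclosing the set must have side ≥ max(width, height).
So the minimum side is max(6, 7) = 7.
Area = 7² = 49.

49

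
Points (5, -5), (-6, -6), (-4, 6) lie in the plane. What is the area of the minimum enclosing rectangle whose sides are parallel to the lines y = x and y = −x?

140

In coordinates u = x + y, v = x − y the rectangle is axis-aligned; the map (x,y)→(u,v) scales areas by 2.
u-values: 0, -12, 2; range = 2 − (-12) = 14.
v-values: 10, 0, -10; range = 10 − (-10) = 20.
Area = (14 × 20) / 2 = 140.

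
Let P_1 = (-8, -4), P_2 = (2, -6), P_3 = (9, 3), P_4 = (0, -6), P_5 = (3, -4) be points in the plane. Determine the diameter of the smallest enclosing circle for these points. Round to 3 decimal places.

18.385

By Welzl's lemma the MEC is supported by two points (diametrically opposite) or three points (on a circumcircle).
The farthest pair is P_1–P_3 with squared distance 338. The circle on this segment as diameter has centre (0.5, -0.5) and r² = 338/4 = 84.5.
Check P_2: distance² to centre = 32.5 ≤ 84.5, so it lies inside.
All remaining points lie in this disk, and no smaller disk contains both endpoints, so this is the minimum enclosing circle.
Diameter = 2r = 2√(84.5) ≈ 18.385.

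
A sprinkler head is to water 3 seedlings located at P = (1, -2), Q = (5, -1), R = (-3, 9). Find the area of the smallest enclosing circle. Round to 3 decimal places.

128.805

Side lengths²: PQ² = 17, PR² = 137, QR² = 164.
Since QR² = 164 ≥ 137 + 17 = 154, the angle opposite QR is not acute, so the smallest enclosing circle has QR as diameter.
Centre = midpoint of QR = (1, 4), r² = 164/4 = 41.
Area = π·r² = π·41 ≈ 128.805.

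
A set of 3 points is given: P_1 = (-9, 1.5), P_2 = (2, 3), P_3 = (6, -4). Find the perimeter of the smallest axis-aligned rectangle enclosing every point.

44

Width = max x − min x = 6 − (-9) = 15.
Height = max y − min y = 3 − (-4) = 7.
Perimeter = 2(15 + 7) = 44.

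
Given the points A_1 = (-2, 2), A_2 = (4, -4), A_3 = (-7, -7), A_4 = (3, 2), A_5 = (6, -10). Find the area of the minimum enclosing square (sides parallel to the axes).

The bounding box has width 13 and height 12.
An axis-aligned square enclosing the set must have side ≥ max(width, height).
So the minimum side is max(13, 12) = 13.
Area = 13² = 169.

169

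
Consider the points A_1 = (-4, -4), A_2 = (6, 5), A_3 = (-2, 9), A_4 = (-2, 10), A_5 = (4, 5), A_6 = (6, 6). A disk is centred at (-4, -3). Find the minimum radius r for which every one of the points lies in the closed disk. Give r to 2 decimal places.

The required radius is the distance from (-4, -3) to the farthest point.
Squared distances: 1, 164, 148, 173, 128, 181.
Maximum is 181, attained at A_6.
r = √181 ≈ 13.45.

13.45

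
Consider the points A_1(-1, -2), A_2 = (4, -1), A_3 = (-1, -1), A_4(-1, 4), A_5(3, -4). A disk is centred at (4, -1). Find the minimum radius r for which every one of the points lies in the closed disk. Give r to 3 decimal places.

7.071

The required radius is the distance from (4, -1) to the farthest point.
Squared distances: 26, 0, 25, 50, 10.
Maximum is 50, attained at A_4.
r = √50 ≈ 7.071.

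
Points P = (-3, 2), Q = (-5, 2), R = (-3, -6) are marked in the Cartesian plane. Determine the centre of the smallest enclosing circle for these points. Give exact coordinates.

(-4, -2)

Side lengths²: PQ² = 4, PR² = 64, QR² = 68.
Since QR² = 68 ≥ 64 + 4 = 68, the angle opposite QR is not acute, so the smallest enclosing circle has QR as diameter.
Centre = midpoint of QR = (-4, -2), r² = 68/4 = 17.
Centre = (-4, -2).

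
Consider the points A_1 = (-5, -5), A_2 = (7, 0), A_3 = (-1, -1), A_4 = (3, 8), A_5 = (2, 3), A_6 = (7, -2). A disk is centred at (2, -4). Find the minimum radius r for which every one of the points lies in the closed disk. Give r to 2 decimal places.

The required radius is the distance from (2, -4) to the farthest point.
Squared distances: 50, 41, 18, 145, 49, 29.
Maximum is 145, attained at A_4.
r = √145 ≈ 12.04.

12.04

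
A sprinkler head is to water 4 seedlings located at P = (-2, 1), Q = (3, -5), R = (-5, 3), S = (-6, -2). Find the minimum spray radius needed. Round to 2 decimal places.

A smallest enclosing disk is always determined by at most three of the input points on its boundary.
The farthest pair is Q–R with squared distance 128. The circle on this segment as diameter has centre (-1, -1) and r² = 128/4 = 32.
Check P: distance² to centre = 5 ≤ 32, so it lies inside.
All remaining points lie in this disk, and no smaller disk contains both endpoints, so this is the minimum enclosing circle.
r = √32 ≈ 5.66.

5.66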